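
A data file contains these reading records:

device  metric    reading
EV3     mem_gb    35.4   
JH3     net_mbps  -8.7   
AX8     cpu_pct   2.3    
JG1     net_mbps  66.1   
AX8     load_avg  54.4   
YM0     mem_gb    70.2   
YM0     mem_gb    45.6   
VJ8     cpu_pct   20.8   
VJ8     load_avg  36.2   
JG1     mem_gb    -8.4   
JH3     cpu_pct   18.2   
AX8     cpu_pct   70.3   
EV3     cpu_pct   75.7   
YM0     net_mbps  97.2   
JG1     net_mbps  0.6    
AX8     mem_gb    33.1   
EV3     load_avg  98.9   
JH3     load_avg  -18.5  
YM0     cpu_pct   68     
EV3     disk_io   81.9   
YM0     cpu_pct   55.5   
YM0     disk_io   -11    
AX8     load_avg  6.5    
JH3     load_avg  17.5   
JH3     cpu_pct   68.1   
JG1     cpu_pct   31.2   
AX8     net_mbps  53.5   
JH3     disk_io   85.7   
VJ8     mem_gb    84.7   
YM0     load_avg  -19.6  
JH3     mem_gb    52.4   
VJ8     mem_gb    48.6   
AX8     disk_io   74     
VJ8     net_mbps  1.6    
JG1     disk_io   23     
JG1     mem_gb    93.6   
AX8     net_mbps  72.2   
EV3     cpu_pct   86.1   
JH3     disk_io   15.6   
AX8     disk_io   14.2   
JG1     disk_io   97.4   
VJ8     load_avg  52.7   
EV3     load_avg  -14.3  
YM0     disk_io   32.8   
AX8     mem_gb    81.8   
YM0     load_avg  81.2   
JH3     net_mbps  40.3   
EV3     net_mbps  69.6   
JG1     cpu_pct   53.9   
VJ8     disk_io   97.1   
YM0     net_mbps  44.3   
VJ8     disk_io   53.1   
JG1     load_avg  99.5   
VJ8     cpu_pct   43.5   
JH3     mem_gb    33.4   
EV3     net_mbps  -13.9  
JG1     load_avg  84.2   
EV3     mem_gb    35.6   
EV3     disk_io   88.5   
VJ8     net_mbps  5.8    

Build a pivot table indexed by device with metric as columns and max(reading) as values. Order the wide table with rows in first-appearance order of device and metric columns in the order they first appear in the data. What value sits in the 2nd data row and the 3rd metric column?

68.1

With rows in first-appearance order of device, row 2 is device=JH3. metric columns in first-appearance order: mem_gb, net_mbps, cpu_pct, load_avg, disk_io; column 3 is cpu_pct.
Long rows with device=JH3, metric=cpu_pct: max(18.2, 68.1) = 68.1.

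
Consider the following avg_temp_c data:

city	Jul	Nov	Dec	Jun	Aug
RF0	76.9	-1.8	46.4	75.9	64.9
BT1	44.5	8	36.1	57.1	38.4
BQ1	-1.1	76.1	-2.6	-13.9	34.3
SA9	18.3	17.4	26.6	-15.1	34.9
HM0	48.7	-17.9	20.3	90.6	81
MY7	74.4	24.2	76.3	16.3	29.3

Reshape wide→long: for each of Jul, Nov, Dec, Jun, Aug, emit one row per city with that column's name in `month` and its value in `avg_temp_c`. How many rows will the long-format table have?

30

6 city values × 5 melted columns = 30 rows.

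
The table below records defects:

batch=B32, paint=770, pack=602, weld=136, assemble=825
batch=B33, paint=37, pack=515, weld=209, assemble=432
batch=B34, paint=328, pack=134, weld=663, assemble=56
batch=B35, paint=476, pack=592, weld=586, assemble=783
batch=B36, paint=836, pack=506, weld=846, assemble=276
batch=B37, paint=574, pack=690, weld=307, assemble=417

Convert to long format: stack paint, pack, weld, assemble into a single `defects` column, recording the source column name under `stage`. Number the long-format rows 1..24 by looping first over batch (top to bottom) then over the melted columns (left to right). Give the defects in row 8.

24 rows total (6 × 4). Row 8: index ⌊(8-1)/4⌋ = 1 into batch → B33; (8-1) mod 4 = 3 into the melted columns → assemble.
So row 8 is (B33, assemble, 432); defects = 432.

432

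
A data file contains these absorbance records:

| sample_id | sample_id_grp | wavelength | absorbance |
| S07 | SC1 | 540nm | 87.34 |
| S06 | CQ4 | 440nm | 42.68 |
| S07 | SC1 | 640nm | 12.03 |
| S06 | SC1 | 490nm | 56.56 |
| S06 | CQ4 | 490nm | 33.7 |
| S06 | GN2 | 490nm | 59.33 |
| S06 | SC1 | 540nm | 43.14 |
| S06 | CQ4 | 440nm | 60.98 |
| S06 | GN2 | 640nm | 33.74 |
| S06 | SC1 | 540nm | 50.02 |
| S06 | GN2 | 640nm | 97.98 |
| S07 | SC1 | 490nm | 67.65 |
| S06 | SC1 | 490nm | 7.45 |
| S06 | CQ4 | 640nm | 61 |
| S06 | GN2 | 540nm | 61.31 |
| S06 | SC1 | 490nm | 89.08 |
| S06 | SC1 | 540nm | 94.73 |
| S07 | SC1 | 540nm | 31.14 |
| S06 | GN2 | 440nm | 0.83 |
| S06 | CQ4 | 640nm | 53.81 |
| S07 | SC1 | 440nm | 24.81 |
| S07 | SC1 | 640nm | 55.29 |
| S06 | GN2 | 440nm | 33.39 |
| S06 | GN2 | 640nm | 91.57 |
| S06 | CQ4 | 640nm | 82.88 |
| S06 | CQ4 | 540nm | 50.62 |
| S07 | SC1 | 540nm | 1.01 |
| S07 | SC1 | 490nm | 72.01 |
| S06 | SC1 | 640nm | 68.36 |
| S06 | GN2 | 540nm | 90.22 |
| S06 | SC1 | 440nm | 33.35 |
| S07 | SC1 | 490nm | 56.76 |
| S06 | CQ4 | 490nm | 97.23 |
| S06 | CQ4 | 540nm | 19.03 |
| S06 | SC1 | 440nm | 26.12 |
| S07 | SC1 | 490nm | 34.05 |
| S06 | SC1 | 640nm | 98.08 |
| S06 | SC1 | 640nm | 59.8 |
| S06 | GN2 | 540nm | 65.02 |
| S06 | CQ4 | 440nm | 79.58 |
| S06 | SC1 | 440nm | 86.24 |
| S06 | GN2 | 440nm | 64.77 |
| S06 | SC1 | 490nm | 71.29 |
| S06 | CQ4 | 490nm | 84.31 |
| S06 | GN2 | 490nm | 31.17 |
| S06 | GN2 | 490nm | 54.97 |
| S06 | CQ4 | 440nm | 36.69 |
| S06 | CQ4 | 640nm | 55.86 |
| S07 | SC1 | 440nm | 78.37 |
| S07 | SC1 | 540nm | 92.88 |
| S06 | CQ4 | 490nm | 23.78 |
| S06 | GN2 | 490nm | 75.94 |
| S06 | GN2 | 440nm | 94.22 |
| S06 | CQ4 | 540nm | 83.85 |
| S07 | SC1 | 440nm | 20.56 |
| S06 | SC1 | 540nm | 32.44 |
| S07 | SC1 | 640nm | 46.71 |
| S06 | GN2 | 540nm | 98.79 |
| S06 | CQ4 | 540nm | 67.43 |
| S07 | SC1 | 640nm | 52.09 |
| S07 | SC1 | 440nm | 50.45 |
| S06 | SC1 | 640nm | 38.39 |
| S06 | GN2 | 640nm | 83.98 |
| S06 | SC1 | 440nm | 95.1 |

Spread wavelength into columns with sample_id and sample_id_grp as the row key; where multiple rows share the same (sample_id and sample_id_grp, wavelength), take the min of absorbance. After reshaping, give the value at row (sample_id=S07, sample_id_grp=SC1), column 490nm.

Rows with sample_id=S07, sample_id_grp=SC1 and wavelength=490nm: absorbance values are 67.65, 72.01, 56.76, 34.05.
min(67.65, 72.01, 56.76, 34.05) = 34.05.

34.05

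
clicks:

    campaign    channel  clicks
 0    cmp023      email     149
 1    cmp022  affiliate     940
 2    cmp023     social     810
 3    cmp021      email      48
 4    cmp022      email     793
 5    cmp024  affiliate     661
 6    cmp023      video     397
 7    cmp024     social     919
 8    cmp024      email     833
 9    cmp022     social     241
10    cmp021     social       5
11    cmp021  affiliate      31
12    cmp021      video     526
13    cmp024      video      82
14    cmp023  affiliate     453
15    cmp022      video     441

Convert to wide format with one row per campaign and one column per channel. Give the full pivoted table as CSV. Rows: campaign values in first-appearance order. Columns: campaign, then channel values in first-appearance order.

Columns: campaign plus the 4 distinct channel values (email, affiliate, social, video).
For example, row cmp023 column email takes clicks=149 from the long row (cmp023, email).

campaign,email,affiliate,social,video
cmp023,149,453,810,397
cmp022,793,940,241,441
cmp021,48,31,5,526
cmp024,833,661,919,82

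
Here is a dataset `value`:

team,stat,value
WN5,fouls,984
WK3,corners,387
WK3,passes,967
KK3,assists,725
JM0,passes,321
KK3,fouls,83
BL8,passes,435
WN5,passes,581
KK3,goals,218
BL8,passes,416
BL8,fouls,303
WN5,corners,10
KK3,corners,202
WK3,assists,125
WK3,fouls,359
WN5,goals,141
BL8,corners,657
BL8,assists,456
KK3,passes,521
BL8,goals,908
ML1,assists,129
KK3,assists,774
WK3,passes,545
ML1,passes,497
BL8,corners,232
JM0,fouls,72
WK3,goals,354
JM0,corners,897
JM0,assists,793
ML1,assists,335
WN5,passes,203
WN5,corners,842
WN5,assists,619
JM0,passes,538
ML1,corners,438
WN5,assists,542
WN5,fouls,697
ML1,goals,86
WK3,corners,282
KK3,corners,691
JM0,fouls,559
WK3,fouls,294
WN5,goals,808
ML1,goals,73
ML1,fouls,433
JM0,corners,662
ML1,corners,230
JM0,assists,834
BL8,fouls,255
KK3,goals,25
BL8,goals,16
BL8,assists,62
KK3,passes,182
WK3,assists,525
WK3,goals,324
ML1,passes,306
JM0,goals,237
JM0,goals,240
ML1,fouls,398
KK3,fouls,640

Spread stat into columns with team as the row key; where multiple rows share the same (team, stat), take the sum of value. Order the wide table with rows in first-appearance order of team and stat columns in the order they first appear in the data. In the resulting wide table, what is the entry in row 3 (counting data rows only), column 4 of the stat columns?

With rows in first-appearance order of team, row 3 is team=KK3. stat columns in first-appearance order: fouls, corners, passes, assists, goals; column 4 is assists.
Long rows with team=KK3, stat=assists: 725 + 774 = 1499.

1499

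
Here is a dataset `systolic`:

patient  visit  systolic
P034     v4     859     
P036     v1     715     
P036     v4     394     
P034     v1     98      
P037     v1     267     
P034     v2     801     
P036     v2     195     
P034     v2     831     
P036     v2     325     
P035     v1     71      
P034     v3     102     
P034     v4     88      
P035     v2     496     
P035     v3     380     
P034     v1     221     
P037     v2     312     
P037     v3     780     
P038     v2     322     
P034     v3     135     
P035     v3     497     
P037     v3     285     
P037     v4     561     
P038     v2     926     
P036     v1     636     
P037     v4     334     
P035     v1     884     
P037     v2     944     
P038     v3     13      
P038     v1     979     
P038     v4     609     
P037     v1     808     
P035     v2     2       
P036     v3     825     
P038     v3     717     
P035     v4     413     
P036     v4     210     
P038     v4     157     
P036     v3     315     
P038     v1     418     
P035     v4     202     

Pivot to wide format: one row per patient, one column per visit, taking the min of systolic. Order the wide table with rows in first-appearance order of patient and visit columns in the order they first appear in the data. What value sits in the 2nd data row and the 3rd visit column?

With rows in first-appearance order of patient, row 2 is patient=P036. visit columns in first-appearance order: v4, v1, v2, v3; column 3 is v2.
Long rows with patient=P036, visit=v2: min(195, 325) = 195.

195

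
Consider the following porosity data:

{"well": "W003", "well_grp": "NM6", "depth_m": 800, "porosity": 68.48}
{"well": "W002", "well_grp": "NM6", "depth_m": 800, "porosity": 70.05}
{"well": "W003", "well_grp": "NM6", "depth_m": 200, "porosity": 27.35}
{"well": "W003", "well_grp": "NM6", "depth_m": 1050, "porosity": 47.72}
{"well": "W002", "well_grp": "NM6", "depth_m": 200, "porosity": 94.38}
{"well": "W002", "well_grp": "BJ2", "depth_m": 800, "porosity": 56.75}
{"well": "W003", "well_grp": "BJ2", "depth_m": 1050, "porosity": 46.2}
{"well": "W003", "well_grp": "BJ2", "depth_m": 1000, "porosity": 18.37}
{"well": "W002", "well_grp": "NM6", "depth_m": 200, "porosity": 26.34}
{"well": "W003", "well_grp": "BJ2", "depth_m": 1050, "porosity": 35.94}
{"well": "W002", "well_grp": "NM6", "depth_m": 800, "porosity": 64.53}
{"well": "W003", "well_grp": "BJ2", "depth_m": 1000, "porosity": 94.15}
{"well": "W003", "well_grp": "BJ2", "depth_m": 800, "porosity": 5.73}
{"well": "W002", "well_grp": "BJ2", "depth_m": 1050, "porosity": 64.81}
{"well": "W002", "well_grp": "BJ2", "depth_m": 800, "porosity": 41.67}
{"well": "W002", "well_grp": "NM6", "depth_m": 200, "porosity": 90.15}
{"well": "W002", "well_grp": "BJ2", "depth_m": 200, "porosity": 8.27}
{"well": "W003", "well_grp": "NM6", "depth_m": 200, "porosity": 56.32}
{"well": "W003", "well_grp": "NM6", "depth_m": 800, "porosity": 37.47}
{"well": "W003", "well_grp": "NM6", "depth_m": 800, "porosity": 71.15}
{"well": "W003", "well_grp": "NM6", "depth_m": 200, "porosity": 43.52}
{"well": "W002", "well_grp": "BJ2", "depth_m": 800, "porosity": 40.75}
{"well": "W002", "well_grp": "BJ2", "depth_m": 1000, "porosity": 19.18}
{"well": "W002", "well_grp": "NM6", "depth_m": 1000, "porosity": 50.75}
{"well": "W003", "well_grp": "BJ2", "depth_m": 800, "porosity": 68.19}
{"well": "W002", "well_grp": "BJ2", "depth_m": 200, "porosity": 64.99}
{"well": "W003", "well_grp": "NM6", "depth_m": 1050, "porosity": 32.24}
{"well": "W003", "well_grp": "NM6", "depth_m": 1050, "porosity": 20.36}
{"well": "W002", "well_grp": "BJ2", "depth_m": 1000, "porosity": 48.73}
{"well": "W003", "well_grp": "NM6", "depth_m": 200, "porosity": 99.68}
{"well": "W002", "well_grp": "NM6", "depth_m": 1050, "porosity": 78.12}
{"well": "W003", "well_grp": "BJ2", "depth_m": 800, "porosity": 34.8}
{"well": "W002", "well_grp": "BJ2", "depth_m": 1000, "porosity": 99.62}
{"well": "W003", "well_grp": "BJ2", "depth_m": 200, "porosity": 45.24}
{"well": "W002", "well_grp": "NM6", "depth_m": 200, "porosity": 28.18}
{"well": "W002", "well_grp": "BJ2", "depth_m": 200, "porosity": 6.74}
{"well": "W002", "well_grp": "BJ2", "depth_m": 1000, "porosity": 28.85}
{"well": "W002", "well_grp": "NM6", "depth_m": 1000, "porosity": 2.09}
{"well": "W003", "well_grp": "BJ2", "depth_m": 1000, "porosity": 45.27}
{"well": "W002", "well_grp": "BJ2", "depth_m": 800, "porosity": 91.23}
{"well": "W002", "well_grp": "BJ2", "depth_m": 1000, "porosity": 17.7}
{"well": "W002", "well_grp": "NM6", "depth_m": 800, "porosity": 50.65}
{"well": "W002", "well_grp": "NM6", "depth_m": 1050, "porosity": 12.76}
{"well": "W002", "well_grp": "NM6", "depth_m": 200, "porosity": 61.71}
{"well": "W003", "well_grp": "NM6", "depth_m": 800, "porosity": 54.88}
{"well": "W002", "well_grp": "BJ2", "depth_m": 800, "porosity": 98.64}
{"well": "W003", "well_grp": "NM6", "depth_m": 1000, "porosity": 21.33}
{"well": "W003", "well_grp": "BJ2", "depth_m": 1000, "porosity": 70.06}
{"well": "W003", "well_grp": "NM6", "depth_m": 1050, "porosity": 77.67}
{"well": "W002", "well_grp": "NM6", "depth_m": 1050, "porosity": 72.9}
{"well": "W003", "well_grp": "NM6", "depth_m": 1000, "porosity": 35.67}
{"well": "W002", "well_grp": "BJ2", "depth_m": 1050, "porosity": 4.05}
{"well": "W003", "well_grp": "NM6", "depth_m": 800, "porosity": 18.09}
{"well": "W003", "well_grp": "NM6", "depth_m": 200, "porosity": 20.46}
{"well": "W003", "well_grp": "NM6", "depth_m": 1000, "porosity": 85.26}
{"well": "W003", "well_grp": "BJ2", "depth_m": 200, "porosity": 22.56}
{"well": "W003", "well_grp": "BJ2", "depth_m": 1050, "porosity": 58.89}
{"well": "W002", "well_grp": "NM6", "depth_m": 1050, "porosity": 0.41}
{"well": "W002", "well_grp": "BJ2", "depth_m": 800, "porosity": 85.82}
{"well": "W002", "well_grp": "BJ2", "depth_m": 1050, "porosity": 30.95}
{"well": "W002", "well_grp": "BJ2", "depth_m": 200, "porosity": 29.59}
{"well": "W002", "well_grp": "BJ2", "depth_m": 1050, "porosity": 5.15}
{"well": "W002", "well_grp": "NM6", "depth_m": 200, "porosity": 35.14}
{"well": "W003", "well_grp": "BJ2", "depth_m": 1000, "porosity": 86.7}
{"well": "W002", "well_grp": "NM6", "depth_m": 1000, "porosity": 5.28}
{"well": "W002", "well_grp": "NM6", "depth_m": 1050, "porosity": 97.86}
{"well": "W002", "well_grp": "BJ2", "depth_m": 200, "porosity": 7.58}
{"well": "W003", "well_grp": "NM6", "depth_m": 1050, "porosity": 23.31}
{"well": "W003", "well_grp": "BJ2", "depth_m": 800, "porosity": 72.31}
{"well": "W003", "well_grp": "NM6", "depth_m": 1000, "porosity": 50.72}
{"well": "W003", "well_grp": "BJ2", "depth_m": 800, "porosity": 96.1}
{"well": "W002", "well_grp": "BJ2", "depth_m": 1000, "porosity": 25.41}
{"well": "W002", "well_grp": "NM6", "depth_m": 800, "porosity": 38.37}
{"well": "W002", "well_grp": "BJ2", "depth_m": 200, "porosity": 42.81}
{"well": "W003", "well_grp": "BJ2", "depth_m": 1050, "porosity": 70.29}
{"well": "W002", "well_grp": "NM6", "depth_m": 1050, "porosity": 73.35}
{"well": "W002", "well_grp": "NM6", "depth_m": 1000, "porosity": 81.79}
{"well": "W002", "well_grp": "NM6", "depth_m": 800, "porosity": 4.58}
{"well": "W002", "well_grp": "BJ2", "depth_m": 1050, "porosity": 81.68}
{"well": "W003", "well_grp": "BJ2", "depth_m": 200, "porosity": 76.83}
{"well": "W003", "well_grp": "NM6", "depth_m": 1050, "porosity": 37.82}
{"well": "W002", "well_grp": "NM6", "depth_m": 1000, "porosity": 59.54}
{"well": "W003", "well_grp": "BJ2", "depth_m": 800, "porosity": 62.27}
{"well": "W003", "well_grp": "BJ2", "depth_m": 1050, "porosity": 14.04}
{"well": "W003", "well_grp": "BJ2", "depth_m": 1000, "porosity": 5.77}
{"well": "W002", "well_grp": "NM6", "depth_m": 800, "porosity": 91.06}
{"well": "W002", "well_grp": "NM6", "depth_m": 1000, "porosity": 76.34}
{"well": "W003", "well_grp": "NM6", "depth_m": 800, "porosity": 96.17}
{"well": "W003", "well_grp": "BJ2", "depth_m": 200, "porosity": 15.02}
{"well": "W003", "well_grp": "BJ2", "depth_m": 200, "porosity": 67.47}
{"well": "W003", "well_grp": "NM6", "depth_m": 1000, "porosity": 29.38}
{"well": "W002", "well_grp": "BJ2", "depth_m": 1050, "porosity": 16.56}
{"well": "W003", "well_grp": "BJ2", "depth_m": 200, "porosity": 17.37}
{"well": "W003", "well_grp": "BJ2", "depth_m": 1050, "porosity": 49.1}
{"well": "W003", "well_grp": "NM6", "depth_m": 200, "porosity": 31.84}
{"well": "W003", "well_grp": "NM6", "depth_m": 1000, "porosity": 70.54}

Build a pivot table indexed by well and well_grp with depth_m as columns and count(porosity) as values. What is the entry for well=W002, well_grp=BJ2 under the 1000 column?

6

Rows with well=W002, well_grp=BJ2 and depth_m=1000: porosity values are 19.18, 48.73, 99.62, 28.85, 17.7, 25.41.
6 rows match — count = 6.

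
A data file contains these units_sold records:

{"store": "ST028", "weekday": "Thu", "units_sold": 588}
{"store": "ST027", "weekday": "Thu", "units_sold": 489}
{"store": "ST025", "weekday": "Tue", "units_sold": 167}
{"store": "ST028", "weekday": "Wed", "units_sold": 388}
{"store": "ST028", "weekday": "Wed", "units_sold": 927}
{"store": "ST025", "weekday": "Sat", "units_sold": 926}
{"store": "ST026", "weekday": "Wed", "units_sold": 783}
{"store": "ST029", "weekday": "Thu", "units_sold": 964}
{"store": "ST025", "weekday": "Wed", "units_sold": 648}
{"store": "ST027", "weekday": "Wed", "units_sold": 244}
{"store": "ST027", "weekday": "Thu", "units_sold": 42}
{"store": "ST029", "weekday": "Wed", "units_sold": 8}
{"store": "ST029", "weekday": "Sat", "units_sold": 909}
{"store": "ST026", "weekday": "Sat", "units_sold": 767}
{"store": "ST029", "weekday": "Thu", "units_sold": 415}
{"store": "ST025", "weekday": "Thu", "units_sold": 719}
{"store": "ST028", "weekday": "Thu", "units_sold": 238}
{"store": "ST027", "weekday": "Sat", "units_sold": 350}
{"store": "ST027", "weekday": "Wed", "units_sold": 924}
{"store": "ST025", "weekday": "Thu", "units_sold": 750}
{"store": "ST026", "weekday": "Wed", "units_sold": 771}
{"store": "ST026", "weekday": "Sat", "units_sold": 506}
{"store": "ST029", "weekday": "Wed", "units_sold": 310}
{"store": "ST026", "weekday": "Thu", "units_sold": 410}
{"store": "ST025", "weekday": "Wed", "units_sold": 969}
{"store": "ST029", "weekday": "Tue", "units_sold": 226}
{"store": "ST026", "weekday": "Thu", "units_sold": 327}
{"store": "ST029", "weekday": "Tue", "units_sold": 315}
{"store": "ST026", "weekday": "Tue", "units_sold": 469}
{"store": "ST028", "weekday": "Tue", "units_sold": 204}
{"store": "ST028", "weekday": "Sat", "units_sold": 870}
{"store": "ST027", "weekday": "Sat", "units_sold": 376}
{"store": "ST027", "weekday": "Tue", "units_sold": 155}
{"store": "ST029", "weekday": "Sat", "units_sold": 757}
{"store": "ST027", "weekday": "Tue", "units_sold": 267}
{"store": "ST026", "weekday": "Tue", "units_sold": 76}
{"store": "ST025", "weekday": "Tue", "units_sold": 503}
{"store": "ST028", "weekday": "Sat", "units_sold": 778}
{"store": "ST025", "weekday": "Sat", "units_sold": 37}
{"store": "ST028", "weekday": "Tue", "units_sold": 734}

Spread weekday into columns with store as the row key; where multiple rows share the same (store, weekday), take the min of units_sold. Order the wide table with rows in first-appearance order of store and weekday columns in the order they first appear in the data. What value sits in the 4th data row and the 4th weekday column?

With rows in first-appearance order of store, row 4 is store=ST026. weekday columns in first-appearance order: Thu, Tue, Wed, Sat; column 4 is Sat.
Long rows with store=ST026, weekday=Sat: min(767, 506) = 506.

506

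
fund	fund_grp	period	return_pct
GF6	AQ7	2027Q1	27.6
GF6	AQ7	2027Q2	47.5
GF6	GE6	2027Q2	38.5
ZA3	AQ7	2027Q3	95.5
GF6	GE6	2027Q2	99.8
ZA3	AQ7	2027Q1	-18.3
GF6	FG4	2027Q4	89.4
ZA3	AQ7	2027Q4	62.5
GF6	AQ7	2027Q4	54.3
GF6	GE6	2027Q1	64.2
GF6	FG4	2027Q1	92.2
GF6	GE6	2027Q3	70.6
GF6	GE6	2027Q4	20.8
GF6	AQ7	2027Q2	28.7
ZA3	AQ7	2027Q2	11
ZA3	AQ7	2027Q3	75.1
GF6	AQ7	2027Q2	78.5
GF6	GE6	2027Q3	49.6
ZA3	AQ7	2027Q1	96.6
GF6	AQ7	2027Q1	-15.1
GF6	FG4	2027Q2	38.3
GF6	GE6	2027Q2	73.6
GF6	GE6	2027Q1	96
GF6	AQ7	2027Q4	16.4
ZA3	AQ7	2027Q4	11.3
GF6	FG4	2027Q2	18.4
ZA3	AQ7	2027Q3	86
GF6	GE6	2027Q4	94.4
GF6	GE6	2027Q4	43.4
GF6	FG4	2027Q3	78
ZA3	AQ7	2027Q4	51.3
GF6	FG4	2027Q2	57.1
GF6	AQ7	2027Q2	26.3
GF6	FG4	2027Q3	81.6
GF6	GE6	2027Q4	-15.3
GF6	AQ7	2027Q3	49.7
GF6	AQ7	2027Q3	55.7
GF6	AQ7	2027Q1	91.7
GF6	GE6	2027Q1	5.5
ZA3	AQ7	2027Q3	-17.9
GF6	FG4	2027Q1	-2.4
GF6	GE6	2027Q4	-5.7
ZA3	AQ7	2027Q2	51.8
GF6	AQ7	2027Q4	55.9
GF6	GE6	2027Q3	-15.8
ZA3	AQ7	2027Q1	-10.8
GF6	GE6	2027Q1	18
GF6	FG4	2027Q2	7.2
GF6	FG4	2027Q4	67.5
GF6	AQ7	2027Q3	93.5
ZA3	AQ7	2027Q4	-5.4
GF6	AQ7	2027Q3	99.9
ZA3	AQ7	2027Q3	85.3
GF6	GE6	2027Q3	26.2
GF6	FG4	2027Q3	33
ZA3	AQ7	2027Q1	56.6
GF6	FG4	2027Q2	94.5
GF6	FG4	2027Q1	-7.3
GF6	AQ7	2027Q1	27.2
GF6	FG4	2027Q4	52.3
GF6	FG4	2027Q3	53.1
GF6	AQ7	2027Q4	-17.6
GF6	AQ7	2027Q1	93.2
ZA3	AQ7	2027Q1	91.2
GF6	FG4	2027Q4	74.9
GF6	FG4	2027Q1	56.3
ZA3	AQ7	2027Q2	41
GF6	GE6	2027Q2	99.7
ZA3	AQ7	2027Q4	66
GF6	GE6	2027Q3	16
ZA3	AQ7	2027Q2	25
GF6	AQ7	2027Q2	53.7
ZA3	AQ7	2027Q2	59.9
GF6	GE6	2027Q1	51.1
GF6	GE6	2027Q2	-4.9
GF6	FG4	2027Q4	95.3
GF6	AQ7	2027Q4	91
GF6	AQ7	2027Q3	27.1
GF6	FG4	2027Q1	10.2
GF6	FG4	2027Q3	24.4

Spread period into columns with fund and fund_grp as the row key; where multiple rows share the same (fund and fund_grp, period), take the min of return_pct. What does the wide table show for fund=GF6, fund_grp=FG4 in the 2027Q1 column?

-7.3

Rows with fund=GF6, fund_grp=FG4 and period=2027Q1: return_pct values are 92.2, -2.4, -7.3, 56.3, 10.2.
min(92.2, -2.4, -7.3, 56.3, 10.2) = -7.3.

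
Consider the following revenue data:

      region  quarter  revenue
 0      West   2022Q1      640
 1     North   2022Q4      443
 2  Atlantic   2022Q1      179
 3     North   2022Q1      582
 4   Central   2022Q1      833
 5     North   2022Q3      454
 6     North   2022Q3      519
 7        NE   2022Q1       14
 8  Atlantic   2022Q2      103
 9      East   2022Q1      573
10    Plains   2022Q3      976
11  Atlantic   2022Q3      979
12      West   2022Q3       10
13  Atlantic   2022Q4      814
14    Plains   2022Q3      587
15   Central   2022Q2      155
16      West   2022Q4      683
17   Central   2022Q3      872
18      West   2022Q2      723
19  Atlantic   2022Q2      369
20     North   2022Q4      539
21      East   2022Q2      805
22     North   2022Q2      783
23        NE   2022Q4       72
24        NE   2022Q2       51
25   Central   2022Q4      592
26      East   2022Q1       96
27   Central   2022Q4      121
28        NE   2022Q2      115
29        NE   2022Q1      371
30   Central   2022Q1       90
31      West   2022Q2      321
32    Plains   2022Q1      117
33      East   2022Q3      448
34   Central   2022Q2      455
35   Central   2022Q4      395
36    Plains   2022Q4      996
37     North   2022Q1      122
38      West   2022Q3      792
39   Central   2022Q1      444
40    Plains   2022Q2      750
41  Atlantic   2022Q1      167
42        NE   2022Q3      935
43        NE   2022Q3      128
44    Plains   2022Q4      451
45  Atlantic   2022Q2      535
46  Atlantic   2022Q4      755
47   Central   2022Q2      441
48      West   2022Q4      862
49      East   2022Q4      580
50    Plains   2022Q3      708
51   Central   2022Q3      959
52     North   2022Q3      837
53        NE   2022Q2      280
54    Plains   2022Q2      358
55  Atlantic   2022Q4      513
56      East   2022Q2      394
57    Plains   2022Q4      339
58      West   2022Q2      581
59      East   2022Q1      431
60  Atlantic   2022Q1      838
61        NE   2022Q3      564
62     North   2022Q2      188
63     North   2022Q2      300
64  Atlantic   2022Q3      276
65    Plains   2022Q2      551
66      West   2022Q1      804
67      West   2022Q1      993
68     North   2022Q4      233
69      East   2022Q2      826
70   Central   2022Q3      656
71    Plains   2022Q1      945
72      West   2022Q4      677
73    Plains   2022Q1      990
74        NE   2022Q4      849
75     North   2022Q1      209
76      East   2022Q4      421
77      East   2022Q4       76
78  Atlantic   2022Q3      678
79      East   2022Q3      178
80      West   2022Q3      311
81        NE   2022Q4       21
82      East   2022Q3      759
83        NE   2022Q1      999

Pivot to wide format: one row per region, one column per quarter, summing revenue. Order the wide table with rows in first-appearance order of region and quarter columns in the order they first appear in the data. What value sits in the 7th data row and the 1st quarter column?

With rows in first-appearance order of region, row 7 is region=Plains. quarter columns in first-appearance order: 2022Q1, 2022Q4, 2022Q3, 2022Q2; column 1 is 2022Q1.
Long rows with region=Plains, quarter=2022Q1: 117 + 945 + 990 = 2052.

2052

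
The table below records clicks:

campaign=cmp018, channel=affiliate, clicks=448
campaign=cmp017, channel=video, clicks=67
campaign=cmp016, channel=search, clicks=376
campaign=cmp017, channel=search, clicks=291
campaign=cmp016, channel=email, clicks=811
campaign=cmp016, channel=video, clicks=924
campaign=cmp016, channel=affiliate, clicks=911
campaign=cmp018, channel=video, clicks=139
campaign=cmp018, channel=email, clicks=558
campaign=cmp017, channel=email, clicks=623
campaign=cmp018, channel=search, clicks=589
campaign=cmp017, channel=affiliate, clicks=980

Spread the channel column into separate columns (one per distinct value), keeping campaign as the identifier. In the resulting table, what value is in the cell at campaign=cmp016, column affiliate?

Wide layout: rows indexed by campaign, columns are the 4 distinct channel values (affiliate, video, search, email).
Cell (campaign=cmp016, channel=affiliate) draws from the long row where campaign=cmp016 and channel=affiliate, which has clicks=911.

911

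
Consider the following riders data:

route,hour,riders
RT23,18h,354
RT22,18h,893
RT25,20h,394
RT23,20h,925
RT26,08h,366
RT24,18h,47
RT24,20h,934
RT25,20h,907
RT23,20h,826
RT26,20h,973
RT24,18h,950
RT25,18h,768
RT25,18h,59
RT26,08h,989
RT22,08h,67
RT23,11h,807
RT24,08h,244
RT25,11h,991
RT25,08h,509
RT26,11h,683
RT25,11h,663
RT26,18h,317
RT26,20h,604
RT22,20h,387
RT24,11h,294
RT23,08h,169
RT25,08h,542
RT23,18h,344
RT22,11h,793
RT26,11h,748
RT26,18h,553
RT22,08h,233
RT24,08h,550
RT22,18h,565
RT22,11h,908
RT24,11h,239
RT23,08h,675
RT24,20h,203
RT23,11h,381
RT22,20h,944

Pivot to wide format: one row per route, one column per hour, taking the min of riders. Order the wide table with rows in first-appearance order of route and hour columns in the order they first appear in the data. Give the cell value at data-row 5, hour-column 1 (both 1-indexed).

47

With rows in first-appearance order of route, row 5 is route=RT24. hour columns in first-appearance order: 18h, 20h, 08h, 11h; column 1 is 18h.
Long rows with route=RT24, hour=18h: min(47, 950) = 47.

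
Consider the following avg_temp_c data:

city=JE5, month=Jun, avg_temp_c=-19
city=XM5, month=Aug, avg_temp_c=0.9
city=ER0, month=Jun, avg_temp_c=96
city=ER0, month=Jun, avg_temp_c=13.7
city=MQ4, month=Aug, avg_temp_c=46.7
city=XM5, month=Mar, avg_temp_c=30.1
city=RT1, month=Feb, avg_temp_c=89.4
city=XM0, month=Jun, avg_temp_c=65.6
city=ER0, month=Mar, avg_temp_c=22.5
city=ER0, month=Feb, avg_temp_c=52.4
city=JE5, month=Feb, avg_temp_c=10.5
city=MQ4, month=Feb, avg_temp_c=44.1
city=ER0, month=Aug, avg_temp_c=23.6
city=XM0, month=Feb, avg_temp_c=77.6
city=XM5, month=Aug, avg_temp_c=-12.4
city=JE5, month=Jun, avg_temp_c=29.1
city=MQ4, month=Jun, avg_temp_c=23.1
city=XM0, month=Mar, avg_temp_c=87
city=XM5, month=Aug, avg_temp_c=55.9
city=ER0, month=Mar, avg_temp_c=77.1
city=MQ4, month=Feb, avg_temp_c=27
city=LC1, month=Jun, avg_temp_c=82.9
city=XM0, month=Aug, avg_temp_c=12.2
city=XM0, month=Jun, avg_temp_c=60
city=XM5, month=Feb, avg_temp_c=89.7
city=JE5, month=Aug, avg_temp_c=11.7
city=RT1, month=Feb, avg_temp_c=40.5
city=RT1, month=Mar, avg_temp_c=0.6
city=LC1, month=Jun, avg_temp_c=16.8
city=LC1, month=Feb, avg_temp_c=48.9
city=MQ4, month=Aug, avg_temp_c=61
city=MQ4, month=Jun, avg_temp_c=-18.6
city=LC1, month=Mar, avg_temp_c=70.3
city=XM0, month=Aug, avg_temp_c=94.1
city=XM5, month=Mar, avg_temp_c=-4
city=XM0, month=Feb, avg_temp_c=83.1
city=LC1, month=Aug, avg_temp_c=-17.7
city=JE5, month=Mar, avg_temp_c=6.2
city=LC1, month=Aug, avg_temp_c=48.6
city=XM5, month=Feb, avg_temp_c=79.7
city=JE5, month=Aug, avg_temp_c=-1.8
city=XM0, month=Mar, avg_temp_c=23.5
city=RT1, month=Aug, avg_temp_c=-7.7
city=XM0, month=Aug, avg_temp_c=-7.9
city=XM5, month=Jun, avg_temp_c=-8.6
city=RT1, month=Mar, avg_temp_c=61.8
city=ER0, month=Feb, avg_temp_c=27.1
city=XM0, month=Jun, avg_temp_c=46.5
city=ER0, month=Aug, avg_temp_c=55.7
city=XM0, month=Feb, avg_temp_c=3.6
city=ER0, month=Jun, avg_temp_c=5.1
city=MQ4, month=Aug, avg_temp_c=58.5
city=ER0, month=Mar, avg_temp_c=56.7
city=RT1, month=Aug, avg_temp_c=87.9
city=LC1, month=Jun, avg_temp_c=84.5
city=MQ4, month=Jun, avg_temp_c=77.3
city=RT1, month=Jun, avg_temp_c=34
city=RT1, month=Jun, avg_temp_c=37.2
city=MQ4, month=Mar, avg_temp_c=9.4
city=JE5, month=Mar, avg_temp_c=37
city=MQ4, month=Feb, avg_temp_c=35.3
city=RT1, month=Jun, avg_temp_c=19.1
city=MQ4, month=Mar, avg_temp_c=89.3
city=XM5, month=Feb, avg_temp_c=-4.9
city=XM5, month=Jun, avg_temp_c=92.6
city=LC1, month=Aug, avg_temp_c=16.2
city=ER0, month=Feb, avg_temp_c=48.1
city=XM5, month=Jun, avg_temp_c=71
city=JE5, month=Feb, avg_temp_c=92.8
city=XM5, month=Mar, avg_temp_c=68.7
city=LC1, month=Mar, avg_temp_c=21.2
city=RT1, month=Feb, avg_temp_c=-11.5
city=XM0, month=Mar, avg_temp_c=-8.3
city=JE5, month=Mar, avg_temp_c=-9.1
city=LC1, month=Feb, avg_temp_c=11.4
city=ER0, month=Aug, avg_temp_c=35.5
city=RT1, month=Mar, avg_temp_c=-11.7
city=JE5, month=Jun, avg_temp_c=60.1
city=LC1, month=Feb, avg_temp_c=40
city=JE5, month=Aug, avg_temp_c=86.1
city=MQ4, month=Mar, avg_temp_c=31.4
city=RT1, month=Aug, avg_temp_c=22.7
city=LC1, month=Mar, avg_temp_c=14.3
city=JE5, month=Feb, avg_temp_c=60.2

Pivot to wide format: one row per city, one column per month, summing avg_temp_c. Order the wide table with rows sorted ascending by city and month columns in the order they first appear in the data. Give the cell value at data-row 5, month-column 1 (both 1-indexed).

With rows sorted ascending by city, row 5 is city=RT1. month columns in first-appearance order: Jun, Aug, Mar, Feb; column 1 is Jun.
Long rows with city=RT1, month=Jun: 34 + 37.2 + 19.1 = 90.3.

90.3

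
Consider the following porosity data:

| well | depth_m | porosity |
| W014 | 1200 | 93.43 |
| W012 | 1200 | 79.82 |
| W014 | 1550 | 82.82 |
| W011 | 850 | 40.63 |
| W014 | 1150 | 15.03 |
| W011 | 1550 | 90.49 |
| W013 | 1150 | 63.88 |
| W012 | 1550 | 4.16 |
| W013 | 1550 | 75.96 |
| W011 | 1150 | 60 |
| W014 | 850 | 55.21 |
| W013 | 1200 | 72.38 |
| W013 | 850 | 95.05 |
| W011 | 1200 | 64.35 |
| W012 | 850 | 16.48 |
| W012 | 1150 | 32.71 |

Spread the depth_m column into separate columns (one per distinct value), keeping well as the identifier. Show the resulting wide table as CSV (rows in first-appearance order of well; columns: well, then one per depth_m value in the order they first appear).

well,1200,1550,850,1150
W014,93.43,82.82,55.21,15.03
W012,79.82,4.16,16.48,32.71
W011,64.35,90.49,40.63,60
W013,72.38,75.96,95.05,63.88

Columns: well plus the 4 distinct depth_m values (1200, 1550, 850, 1150).
For example, row W014 column 1200 takes porosity=93.43 from the long row (W014, 1200).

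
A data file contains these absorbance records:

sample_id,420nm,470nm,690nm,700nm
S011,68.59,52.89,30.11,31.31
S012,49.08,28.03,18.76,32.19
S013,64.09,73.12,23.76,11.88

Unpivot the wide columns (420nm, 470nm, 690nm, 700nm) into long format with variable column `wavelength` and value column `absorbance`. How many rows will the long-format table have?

12

3 sample_id values × 4 melted columns = 12 rows.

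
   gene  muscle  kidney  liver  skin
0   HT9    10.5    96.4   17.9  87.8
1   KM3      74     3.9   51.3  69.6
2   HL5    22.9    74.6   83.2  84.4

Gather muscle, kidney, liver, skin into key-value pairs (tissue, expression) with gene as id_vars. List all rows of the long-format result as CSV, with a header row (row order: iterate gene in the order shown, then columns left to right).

Each (gene, column) pair becomes one row: 3 × 4 = 12 rows.
For example, (HT9, muscle) → expression=10.5.

gene,tissue,expression
HT9,muscle,10.5
HT9,kidney,96.4
HT9,liver,17.9
HT9,skin,87.8
KM3,muscle,74
KM3,kidney,3.9
KM3,liver,51.3
KM3,skin,69.6
HL5,muscle,22.9
HL5,kidney,74.6
HL5,liver,83.2
HL5,skin,84.4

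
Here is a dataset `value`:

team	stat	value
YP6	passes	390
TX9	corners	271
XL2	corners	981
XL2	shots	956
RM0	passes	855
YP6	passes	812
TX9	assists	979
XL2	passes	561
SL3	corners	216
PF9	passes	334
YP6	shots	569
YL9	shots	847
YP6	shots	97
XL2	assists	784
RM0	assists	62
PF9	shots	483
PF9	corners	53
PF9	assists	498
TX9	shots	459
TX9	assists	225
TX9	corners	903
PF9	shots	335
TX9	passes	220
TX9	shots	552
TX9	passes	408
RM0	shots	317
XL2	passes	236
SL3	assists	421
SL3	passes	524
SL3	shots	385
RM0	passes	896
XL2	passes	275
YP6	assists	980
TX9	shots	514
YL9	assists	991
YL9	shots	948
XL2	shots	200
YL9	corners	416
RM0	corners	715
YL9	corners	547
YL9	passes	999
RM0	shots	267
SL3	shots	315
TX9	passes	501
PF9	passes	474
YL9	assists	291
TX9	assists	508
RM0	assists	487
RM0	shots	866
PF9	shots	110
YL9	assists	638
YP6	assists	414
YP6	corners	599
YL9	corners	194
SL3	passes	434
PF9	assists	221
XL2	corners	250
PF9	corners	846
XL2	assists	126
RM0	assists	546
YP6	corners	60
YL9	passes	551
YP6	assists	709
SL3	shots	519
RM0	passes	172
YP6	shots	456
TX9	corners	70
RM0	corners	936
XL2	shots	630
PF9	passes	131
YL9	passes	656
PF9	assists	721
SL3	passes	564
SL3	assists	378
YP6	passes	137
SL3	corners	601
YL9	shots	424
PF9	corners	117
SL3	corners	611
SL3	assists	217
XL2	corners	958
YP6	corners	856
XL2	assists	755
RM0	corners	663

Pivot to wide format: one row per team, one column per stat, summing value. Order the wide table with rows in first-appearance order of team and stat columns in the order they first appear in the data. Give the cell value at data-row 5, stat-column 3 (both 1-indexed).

With rows in first-appearance order of team, row 5 is team=SL3. stat columns in first-appearance order: passes, corners, shots, assists; column 3 is shots.
Long rows with team=SL3, stat=shots: 385 + 315 + 519 = 1219.

1219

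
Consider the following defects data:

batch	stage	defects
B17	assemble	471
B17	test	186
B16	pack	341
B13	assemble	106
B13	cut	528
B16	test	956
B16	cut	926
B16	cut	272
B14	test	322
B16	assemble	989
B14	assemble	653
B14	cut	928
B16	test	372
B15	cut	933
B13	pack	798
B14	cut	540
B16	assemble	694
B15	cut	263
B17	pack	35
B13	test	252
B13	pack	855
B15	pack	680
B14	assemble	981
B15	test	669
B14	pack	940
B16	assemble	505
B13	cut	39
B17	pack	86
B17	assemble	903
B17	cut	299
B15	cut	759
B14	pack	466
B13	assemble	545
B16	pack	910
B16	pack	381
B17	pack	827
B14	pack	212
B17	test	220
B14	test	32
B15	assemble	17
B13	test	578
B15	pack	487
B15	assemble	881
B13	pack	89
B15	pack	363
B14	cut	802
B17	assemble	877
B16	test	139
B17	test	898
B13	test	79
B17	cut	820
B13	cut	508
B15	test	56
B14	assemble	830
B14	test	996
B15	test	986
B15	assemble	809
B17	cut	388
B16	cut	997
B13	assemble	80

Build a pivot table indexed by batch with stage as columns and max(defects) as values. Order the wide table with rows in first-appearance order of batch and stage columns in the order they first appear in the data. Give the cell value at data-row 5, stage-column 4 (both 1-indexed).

933

With rows in first-appearance order of batch, row 5 is batch=B15. stage columns in first-appearance order: assemble, test, pack, cut; column 4 is cut.
Long rows with batch=B15, stage=cut: max(933, 263, 759) = 933.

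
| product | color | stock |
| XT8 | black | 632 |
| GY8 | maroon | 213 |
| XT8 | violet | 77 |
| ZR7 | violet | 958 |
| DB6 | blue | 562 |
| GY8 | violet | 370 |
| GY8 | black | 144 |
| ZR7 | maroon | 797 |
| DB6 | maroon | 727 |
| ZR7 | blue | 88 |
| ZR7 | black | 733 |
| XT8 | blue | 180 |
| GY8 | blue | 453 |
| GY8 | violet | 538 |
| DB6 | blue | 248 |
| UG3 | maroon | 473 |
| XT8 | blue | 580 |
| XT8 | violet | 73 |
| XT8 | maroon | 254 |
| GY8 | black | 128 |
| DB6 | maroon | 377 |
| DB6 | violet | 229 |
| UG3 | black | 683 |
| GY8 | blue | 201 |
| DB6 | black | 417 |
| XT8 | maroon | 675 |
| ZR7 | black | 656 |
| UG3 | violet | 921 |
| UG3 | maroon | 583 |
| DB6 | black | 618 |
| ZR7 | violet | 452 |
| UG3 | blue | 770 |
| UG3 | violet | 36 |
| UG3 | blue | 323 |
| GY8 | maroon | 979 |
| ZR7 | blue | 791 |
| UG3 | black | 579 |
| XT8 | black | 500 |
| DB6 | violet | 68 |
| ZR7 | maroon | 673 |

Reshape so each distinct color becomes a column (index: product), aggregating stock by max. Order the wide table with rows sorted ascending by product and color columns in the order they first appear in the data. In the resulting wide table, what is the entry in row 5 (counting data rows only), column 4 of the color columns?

791

With rows sorted ascending by product, row 5 is product=ZR7. color columns in first-appearance order: black, maroon, violet, blue; column 4 is blue.
Long rows with product=ZR7, color=blue: max(88, 791) = 791.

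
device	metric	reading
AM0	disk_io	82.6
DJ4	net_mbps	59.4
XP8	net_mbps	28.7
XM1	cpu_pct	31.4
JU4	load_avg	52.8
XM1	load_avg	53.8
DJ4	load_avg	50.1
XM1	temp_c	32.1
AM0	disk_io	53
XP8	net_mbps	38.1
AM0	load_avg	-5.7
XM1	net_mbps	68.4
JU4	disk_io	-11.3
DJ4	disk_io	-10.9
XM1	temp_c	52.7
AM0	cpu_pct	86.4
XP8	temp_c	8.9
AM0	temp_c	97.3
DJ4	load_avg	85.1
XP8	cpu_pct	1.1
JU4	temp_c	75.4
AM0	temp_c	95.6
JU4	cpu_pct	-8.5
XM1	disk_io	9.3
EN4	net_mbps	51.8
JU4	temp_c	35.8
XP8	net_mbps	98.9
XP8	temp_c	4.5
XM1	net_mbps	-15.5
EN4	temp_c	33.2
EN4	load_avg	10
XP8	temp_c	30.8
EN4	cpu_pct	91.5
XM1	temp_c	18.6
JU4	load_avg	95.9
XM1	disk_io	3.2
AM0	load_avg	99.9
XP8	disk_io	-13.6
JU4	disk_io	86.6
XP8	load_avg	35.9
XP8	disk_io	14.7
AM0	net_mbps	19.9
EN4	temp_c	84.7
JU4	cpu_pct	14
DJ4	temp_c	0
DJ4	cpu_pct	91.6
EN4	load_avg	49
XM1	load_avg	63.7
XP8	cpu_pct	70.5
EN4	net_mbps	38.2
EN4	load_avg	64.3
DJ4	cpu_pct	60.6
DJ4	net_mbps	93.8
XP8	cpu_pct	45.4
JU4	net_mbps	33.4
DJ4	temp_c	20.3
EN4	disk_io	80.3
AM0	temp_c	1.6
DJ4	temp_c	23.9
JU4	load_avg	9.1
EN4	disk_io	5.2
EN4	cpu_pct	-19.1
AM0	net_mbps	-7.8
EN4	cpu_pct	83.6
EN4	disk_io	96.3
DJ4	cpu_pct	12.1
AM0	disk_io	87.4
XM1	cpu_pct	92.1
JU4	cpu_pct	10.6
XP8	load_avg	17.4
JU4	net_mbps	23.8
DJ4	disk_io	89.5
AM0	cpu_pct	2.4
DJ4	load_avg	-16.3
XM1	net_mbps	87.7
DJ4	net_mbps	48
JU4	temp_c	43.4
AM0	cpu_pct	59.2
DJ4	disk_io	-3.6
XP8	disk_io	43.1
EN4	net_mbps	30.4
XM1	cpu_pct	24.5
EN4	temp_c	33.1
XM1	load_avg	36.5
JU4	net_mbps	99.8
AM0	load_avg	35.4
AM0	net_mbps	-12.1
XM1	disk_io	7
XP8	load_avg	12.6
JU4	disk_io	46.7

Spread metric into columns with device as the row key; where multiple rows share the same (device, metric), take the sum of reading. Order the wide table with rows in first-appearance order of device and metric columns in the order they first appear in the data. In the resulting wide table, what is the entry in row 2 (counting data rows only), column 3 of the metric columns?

164.3

With rows in first-appearance order of device, row 2 is device=DJ4. metric columns in first-appearance order: disk_io, net_mbps, cpu_pct, load_avg, temp_c; column 3 is cpu_pct.
Long rows with device=DJ4, metric=cpu_pct: 91.6 + 60.6 + 12.1 = 164.3.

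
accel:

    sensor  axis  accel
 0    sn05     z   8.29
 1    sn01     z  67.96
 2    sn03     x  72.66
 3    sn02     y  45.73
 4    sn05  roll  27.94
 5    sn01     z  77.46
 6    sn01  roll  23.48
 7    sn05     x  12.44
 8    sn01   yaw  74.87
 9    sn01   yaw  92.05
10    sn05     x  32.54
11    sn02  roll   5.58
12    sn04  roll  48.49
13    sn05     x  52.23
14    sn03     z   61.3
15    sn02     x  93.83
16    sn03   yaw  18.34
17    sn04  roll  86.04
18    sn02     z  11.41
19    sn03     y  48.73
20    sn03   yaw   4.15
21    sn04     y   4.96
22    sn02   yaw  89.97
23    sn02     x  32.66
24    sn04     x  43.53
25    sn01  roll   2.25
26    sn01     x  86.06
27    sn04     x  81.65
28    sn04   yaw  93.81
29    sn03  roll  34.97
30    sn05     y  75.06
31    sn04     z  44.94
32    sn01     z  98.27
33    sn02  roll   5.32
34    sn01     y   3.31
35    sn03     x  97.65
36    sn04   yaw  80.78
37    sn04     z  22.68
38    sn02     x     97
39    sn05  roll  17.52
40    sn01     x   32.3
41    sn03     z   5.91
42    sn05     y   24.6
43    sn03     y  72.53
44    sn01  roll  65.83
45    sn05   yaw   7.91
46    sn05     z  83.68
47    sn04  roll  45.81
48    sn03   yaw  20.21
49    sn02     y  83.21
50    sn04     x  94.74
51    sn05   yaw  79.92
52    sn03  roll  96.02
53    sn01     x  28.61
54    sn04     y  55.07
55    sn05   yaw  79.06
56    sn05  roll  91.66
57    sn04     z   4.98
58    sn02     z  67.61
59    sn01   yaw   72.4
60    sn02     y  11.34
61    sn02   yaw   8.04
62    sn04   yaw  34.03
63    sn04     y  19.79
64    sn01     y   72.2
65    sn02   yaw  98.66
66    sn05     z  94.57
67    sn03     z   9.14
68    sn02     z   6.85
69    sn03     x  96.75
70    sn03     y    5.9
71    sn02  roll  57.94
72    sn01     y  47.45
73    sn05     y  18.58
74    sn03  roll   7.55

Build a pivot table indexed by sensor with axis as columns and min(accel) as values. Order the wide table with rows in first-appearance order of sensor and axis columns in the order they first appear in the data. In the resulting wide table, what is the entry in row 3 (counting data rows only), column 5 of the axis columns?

4.15

With rows in first-appearance order of sensor, row 3 is sensor=sn03. axis columns in first-appearance order: z, x, y, roll, yaw; column 5 is yaw.
Long rows with sensor=sn03, axis=yaw: min(18.34, 4.15, 20.21) = 4.15.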